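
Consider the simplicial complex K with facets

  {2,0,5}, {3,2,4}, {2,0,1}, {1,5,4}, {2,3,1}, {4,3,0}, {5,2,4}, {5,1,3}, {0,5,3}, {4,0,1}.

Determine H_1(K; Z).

We work with the vertex ordering 0 < 1 < 2 < 3 < 4 < 5. The simplices of K, each written with vertices in increasing order, are:

  0-simplices (6): [0], [1], [2], [3], [4], [5]
  1-simplices (15): [0,1], [0,2], [0,3], [0,4], [0,5], [1,2], [1,3], [1,4], [1,5], [2,3], [2,4], [2,5], [3,4], [3,5], [4,5]
  2-simplices (10): [0,1,2], [0,1,4], [0,2,5], [0,3,4], [0,3,5], [1,2,3], [1,3,5], [1,4,5], [2,3,4], [2,4,5]

Hence C_0 ≅ Z^6, C_1 ≅ Z^15, C_2 ≅ Z^10.

Boundary ∂_1: C_1 → C_0 sends each edge [p,q] (with p < q) to q − p.
This gives a 6×15 integer matrix of rank 5; reducing to Smith normal form yields diagonal entries (1,1,1,1,1).

The boundary map ∂_2: C_2 → C_1 acts by ∂[p,q,r] = [q,r] − [p,r] + [p,q]. For instance
  ∂[2,3,4] = [3,4] − [2,4] + [2,3],
  ∂[0,1,2] = [1,2] − [0,2] + [0,1].
As a 15×10 matrix over Z this has rank 10, with invariant factors (1,1,1,1,1,1,1,1,1,2).

Reading off H_k = ker ∂_k / im ∂_{k+1}:

  H_1: rank ker ∂_1 − rank ∂_2 = (15 − 5) − 10 = 0, and ∂_2 has invariant factor 2 > 1, so H_1 = Z_2.

(K is a triangulation of the real projective plane RP^2.)

H_1 = Z_2.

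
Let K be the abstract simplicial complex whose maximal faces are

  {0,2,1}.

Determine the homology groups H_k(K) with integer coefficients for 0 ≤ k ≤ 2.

We work with the vertex ordering 0 < 1 < 2. The simplices of K, each written with vertices in increasing order, are:

  0-simplices (3): [0], [1], [2]
  1-simplices (3): [0,1], [0,2], [1,2]
  2-simplices (1): [0,1,2]

so the chain groups are C_0 ≅ Z^3, C_1 ≅ Z^3, C_2 ≅ Z^1.

The boundary map ∂_1: C_1 → C_0 sends each edge [p,q] (with p < q) to q − p. For instance
  ∂[0,1] = [1] − [0].
The resulting 3×3 matrix has rank 2, and its Smith normal form has invariant factors (1,1).

Boundary ∂_2: C_2 → C_1 acts by ∂[p,q,r] = [q,r] − [p,r] + [p,q]. For instance
  ∂[0,1,2] = [1,2] − [0,2] + [0,1].
The resulting 3×1 matrix has rank 1, and its Smith normal form has invariant factors (1).

Reading off H_k = ker ∂_k / im ∂_{k+1}:

  H_0: rank C_0 − rank ∂_1 = 3 − 2 = 1, and the invariant factors of ∂_1 are all 1, so H_0 ≅ Z.
  H_1: rank ker ∂_1 − rank ∂_2 = (3 − 2) − 1 = 0, and the invariant factors of ∂_2 are all 1, so H_1 ≅ 0.
  H_2: rank ker ∂_2 − rank ∂_3 = (1 − 1) − 0 = 0, and there is no ∂_3, so H_2 ≅ 0.

(K is a triangulation of the 2-simplex.)

H_0 = Z,  H_1 = 0,  H_2 = 0.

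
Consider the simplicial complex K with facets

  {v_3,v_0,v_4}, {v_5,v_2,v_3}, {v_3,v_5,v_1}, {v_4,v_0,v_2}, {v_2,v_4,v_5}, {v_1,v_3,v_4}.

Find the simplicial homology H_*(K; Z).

We work with the vertex ordering v_0 < v_1 < v_2 < v_3 < v_4 < v_5. The simplices of K, each written with vertices in increasing order, are:

  0-simplices (6): [v_0], [v_1], [v_2], [v_3], [v_4], [v_5]
  1-simplices (12): [v_0,v_2], [v_0,v_3], [v_0,v_4], [v_1,v_3], [v_1,v_4], [v_1,v_5], [v_2,v_3], [v_2,v_4], [v_2,v_5], [v_3,v_4], [v_3,v_5], [v_4,v_5]
  2-simplices (6): [v_0,v_2,v_4], [v_0,v_3,v_4], [v_1,v_3,v_4], [v_1,v_3,v_5], [v_2,v_3,v_5], [v_2,v_4,v_5]

Hence C_0 ≅ Z^6, C_1 ≅ Z^12, C_2 ≅ Z^6.

Boundary ∂_1: C_1 → C_0 maps an edge to its endpoints' difference, ∂[p,q] = q − p. For instance
  ∂[v_0,v_2] = [v_2] − [v_0].
The 6×12 boundary matrix has rank 5 and Smith normal form diag(1,1,1,1,1).

The boundary map ∂_2: C_2 → C_1 maps a triangle to the signed sum of its edges. For instance
  ∂[v_2,v_4,v_5] = [v_4,v_5] − [v_2,v_5] + [v_2,v_4],
  ∂[v_1,v_3,v_4] = [v_3,v_4] − [v_1,v_4] + [v_1,v_3].
As a 12×6 matrix over Z this has rank 6, with invariant factors (1,1,1,1,1,1).

Reading off H_k = ker ∂_k / im ∂_{k+1}:

  H_0: rank C_0 − rank ∂_1 = 6 − 5 = 1, and the invariant factors of ∂_1 are all 1, so H_0 ≅ Z.
  H_1: rank ker ∂_1 − rank ∂_2 = (12 − 5) − 6 = 1, and the invariant factors of ∂_2 are all 1, so H_1 ≅ Z.
  H_2: rank ker ∂_2 − rank ∂_3 = (6 − 6) − 0 = 0, and there is no ∂_3, so H_2 ≅ 0.

As a check, the Euler characteristic is 6 − 12 + 6 = 0, which agrees with 1 − 1 + 0 = 0.

H_0 ≅ Z,  H_1 ≅ Z,  H_2 = 0.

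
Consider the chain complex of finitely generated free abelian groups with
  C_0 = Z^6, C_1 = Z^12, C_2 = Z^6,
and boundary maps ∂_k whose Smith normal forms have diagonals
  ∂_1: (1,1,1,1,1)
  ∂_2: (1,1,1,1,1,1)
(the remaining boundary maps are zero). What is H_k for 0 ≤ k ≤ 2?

H_0 = Z,  H_1 = Z,  H_2 = 0.

H_0: b_0 = 6 − 0 − 5 = 1; torsion from ∂_1 factors > 1: none. So H_0 = Z.
H_1: b_1 = 12 − 5 − 6 = 1; torsion from ∂_2 factors > 1: none. So H_1 = Z.
H_2: b_2 = 6 − 6 − 0 = 0; torsion from ∂_3 factors > 1: none. So H_2 = 0.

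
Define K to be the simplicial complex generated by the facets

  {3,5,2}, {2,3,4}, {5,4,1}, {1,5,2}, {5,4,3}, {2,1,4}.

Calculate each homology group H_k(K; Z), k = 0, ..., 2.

H_0 = Z,  H_1 = 0,  H_2 = Z.

We work with the vertex ordering 1 < 2 < 3 < 4 < 5. The simplices of K, each written with vertices in increasing order, are:

  0-simplices (5): [1], [2], [3], [4], [5]
  1-simplices (9): [1,2], [1,4], [1,5], [2,3], [2,4], [2,5], [3,4], [3,5], [4,5]
  2-simplices (6): [1,2,4], [1,2,5], [1,4,5], [2,3,4], [2,3,5], [3,4,5]

Hence C_0 ≅ Z^5, C_1 ≅ Z^9, C_2 ≅ Z^6.

Boundary ∂_1: C_1 → C_0 is given by ∂[p,q] = [q] − [p]. For instance
  ∂[2,3] = [3] − [2].
The resulting 5×9 matrix has rank 4, and its Smith normal form has invariant factors (1,1,1,1).

∂_2: C_2 → C_1 maps a triangle to the signed sum of its edges. For instance
  ∂[3,4,5] = [4,5] − [3,5] + [3,4],
  ∂[1,4,5] = [4,5] − [1,5] + [1,4].
The resulting 9×6 matrix has rank 5, and its Smith normal form has invariant factors (1,1,1,1,1).

Now H_k = ker ∂_k / im ∂_{k+1}, so:

  H_0: rank C_0 − rank ∂_1 = 5 − 4 = 1, and the invariant factors of ∂_1 are all 1, so H_0 ≅ Z.
  H_1: rank ker ∂_1 − rank ∂_2 = (9 − 4) − 5 = 0, and the invariant factors of ∂_2 are all 1, so H_1 ≅ 0.
  H_2: rank ker ∂_2 − rank ∂_3 = (6 − 5) − 0 = 1, and there is no ∂_3, so H_2 ≅ Z.

As a check, the Euler characteristic is 5 − 9 + 6 = 2, which agrees with 1 − 0 + 1 = 2.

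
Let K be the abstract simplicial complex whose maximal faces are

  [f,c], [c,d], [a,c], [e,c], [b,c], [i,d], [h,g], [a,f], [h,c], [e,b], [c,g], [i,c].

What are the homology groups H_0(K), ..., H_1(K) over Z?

Order the vertices as a < b < c < d < e < f < g < h < i. Listing each simplex with vertices in this order, K has dimension 1 with simplices:

  0-simplices (9): a, b, c, d, e, f, g, h, i
  1-simplices (12): ac, af, bc, be, cd, ce, cf, cg, ch, ci, di, gh

Hence C_0 ≅ Z^9, C_1 ≅ Z^12.

∂_1: C_1 → C_0 is given by ∂[p,q] = [q] − [p].
As a 9×12 matrix over Z this has rank 8, with invariant factors (1,1,1,1,1,1,1,1).

Now H_k = ker ∂_k / im ∂_{k+1}, so:

  H_0: rank C_0 − rank ∂_1 = 9 − 8 = 1, and the invariant factors of ∂_1 are all 1, so H_0 ≅ Z.
  H_1: rank ker ∂_1 − rank ∂_2 = (12 − 8) − 0 = 4, and there is no ∂_2, so H_1 ≅ Z^4.

As a check, the Euler characteristic is 9 − 12 = -3, which agrees with 1 − 4 = -3.

H_0 = Z,  H_1 = Z^4.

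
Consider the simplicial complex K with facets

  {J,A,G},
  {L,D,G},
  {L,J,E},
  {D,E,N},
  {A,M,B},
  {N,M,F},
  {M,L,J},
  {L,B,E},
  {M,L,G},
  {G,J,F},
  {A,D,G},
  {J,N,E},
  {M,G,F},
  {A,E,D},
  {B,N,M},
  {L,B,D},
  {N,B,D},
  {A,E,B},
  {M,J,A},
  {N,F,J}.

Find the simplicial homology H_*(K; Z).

H_0 = Z,  H_1 = Z ⊕ Z/2,  H_2 = 0.

We work with the vertex ordering A < B < D < E < F < G < J < L < M < N. The simplices of K, each written with vertices in increasing order, are:

  0-simplices (10): A, B, D, E, F, G, J, L, M, N
  1-simplices (30): AB, AD, AE, AG, AJ, AM, BD, BE, BL, BM, BN, DE, DG, DL, DN, EJ, EL, EN, FG, FJ, FM, FN, GJ, GL, GM, JL, JM, JN, LM, MN
  2-simplices (20): ABE, ABM, ADE, ADG, AGJ, AJM, BDL, BDN, BEL, BMN, DEN, DGL, EJL, EJN, FGJ, FGM, FJN, FMN, GLM, JLM

giving chain groups C_0 ≅ Z^10, C_1 ≅ Z^30, C_2 ≅ Z^20.

Boundary ∂_1: C_1 → C_0 is given by ∂[p,q] = [q] − [p]. For instance
  ∂EL = L − E.
As a 10×30 matrix over Z this has rank 9, with invariant factors (1,1,1,1,1,1,1,1,1).

The boundary map ∂_2: C_2 → C_1 sends each 2-simplex [p,q,r] to [q,r] − [p,r] + [p,q]. For instance
  ∂BEL = EL − BL + BE,
  ∂ABM = BM − AM + AB.
As a 30×20 matrix over Z this has rank 20, with invariant factors (1,1,1,1,1,1,1,1,1,1,1,1,1,1,1,1,1,1,1,2).

Reading off H_k = ker ∂_k / im ∂_{k+1}:

  H_0: rank C_0 − rank ∂_1 = 10 − 9 = 1, and the invariant factors of ∂_1 are all 1, so H_0 ≅ Z.
  H_1: rank ker ∂_1 − rank ∂_2 = (30 − 9) − 20 = 1, and ∂_2 has invariant factor 2 > 1, so H_1 ≅ Z ⊕ Z/2.
  H_2: rank ker ∂_2 − rank ∂_3 = (20 − 20) − 0 = 0, and there is no ∂_3, so H_2 ≅ 0.

As a check, the Euler characteristic is 10 − 30 + 20 = 0, which agrees with 1 − 1 + 0 = 0.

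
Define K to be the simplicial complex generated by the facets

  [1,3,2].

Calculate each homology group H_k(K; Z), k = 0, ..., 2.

H_0 ≅ Z,  H_1 = 0,  H_2 = 0.

Fix the vertex order 1 < 2 < 3 and write every simplex with vertices in increasing order. Then dim K = 2 and the simplices of K are:

  0-simplices (3): [1], [2], [3]
  1-simplices (3): [1,2], [1,3], [2,3]
  2-simplices (1): [1,2,3]

Hence C_0 ≅ Z^3, C_1 ≅ Z^3, C_2 ≅ Z^1.

The boundary map ∂_1: C_1 → C_0 maps an edge to its endpoints' difference, ∂[p,q] = q − p.
The resulting 3×3 matrix has rank 2, and its Smith normal form has invariant factors (1,1).

Boundary ∂_2: C_2 → C_1 acts by ∂[p,q,r] = [q,r] − [p,r] + [p,q]. For instance
  ∂[1,2,3] = [2,3] − [1,3] + [1,2].
The resulting 3×1 matrix has rank 1, and its Smith normal form has invariant factors (1).

From H_k ≅ ker(∂_k) / im(∂_{k+1}) we obtain:

  H_0: rank C_0 − rank ∂_1 = 3 − 2 = 1, and the invariant factors of ∂_1 are all 1, so H_0 = Z.
  H_1: rank ker ∂_1 − rank ∂_2 = (3 − 2) − 1 = 0, and the invariant factors of ∂_2 are all 1, so H_1 = 0.
  H_2: rank ker ∂_2 − rank ∂_3 = (1 − 1) − 0 = 0, and there is no ∂_3, so H_2 = 0.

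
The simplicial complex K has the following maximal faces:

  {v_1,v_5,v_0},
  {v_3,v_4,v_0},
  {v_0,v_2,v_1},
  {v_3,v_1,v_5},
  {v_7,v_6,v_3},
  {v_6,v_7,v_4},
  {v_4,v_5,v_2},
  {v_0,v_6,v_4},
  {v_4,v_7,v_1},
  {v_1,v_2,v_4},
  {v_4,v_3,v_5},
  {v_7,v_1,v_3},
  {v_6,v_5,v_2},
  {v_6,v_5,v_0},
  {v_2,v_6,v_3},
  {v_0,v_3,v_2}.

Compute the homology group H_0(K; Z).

H_0 = Z.

K has 8 vertices, 24 edges, 16 triangles.
rank ∂_0 = 0, rank ∂_1 = 7 ⇒ b_0 = 8 − 0 − 7 = 1; all invariant factors of ∂_1 are 1 so no torsion. So H_0 ≅ Z.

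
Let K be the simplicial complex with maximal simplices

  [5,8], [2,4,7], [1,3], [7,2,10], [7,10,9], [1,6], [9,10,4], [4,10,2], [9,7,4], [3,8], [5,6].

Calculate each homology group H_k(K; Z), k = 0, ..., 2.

H_0 ≅ Z^2,  H_1 ≅ Z,  H_2 ≅ Z.

Fix the vertex order 1 < 2 < 3 < 4 < 5 < 6 < 7 < 8 < 9 < 10 and write every simplex with vertices in increasing order. Then dim K = 2 and the simplices of K are:

  0-simplices (10): [1], [2], [3], [4], [5], [6], [7], [8], [9], [10]
  1-simplices (14): [1,3], [1,6], [2,4], [2,7], [2,10], [3,8], [4,7], [4,9], [4,10], [5,6], [5,8], [7,9], [7,10], [9,10]
  2-simplices (6): [2,4,7], [2,4,10], [2,7,10], [4,7,9], [4,9,10], [7,9,10]

giving chain groups C_0 ≅ Z^10, C_1 ≅ Z^14, C_2 ≅ Z^6.

The boundary map ∂_1: C_1 → C_0 is given by ∂[p,q] = [q] − [p].
The resulting 10×14 matrix has rank 8, and its Smith normal form has invariant factors (1,1,1,1,1,1,1,1).

The boundary map ∂_2: C_2 → C_1 maps a triangle to the signed sum of its edges. For instance
  ∂[4,9,10] = [9,10] − [4,10] + [4,9],
  ∂[2,4,10] = [4,10] − [2,10] + [2,4].
As a 14×6 matrix over Z this has rank 5, with invariant factors (1,1,1,1,1).

From H_k ≅ ker(∂_k) / im(∂_{k+1}) we obtain:

  H_0: rank C_0 − rank ∂_1 = 10 − 8 = 2, and the invariant factors of ∂_1 are all 1, so H_0 = Z^2.
  H_1: rank ker ∂_1 − rank ∂_2 = (14 − 8) − 5 = 1, and the invariant factors of ∂_2 are all 1, so H_1 = Z.
  H_2: rank ker ∂_2 − rank ∂_3 = (6 − 5) − 0 = 1, and there is no ∂_3, so H_2 = Z.

As a check, the Euler characteristic is 10 − 14 + 6 = 2, which agrees with 2 − 1 + 1 = 2.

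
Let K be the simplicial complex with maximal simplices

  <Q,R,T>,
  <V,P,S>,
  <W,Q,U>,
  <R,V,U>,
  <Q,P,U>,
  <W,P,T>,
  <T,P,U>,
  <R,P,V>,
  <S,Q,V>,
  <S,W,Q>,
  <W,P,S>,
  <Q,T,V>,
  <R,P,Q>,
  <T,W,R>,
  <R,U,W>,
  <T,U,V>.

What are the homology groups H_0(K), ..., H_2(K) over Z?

Order the vertices as P < Q < R < S < T < U < V < W. Listing each simplex with vertices in this order, K has dimension 2 with simplices:

  0-simplices (8): P, Q, R, S, T, U, V, W
  1-simplices (24): PQ, PR, PS, PT, PU, PV, PW, QR, QS, QT, QU, QV, QW, RT, RU, RV, RW, SV, SW, TU, TV, TW, UV, UW
  2-simplices (16): PQR, PQU, PRV, PSV, PSW, PTU, PTW, QRT, QSV, QSW, QTV, QUW, RTW, RUV, RUW, TUV

so the chain groups are C_0 ≅ Z^8, C_1 ≅ Z^24, C_2 ≅ Z^16.

∂_1: C_1 → C_0 is given by ∂[p,q] = [q] − [p].
As a 8×24 matrix over Z this has rank 7, with invariant factors (1,1,1,1,1,1,1).

The boundary map ∂_2: C_2 → C_1 maps a triangle to the signed sum of its edges. For instance
  ∂PTU = TU − PU + PT,
  ∂PTW = TW − PW + PT.
The resulting 24×16 matrix has rank 15, and its Smith normal form has invariant factors (1,1,1,1,1,1,1,1,1,1,1,1,1,1,1).

From H_k ≅ ker(∂_k) / im(∂_{k+1}) we obtain:

  H_0: rank C_0 − rank ∂_1 = 8 − 7 = 1, and the invariant factors of ∂_1 are all 1, so H_0 ≅ Z.
  H_1: rank ker ∂_1 − rank ∂_2 = (24 − 7) − 15 = 2, and the invariant factors of ∂_2 are all 1, so H_1 ≅ Z^2.
  H_2: rank ker ∂_2 − rank ∂_3 = (16 − 15) − 0 = 1, and there is no ∂_3, so H_2 ≅ Z.

H_0 = Z,  H_1 = Z^2,  H_2 = Z.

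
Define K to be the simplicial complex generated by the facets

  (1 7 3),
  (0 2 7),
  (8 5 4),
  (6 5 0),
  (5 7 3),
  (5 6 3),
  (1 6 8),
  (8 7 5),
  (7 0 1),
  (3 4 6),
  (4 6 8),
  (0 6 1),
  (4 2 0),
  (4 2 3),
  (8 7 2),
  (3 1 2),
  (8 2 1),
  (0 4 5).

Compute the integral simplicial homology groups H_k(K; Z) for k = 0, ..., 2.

We work with the vertex ordering 0 < 1 < 2 < 3 < 4 < 5 < 6 < 7 < 8. The simplices of K, each written with vertices in increasing order, are:

  0-simplices (9): [0], [1], [2], [3], [4], [5], [6], [7], [8]
  1-simplices (27): (27 of them)
  2-simplices (18): [0,1,6], [0,1,7], [0,2,4], [0,2,7], [0,4,5], [0,5,6], [1,2,3], [1,2,8], [1,3,7], [1,6,8], [2,3,4], [2,7,8], [3,4,6], [3,5,6], [3,5,7], [4,5,8], [4,6,8], [5,7,8]

giving chain groups C_0 ≅ Z^9, C_1 ≅ Z^27, C_2 ≅ Z^18.

The boundary map ∂_1: C_1 → C_0 sends each edge [p,q] (with p < q) to q − p.
The 9×27 boundary matrix has rank 8 and Smith normal form diag(1,1,1,1,1,1,1,1).

Boundary ∂_2: C_2 → C_1 maps a triangle to the signed sum of its edges. For instance
  ∂[1,6,8] = [6,8] − [1,8] + [1,6],
  ∂[3,5,6] = [5,6] − [3,6] + [3,5].
The resulting 27×18 matrix has rank 18, and its Smith normal form has invariant factors (1,1,1,1,1,1,1,1,1,1,1,1,1,1,1,1,1,2).

Computing H_k = (kernel of ∂_k) / (image of ∂_{k+1}):

  H_0: rank C_0 − rank ∂_1 = 9 − 8 = 1, and the invariant factors of ∂_1 are all 1, so H_0 = Z.
  H_1: rank ker ∂_1 − rank ∂_2 = (27 − 8) − 18 = 1, and ∂_2 has invariant factor 2 > 1, so H_1 = Z ⊕ Z/2Z.
  H_2: rank ker ∂_2 − rank ∂_3 = (18 − 18) − 0 = 0, and there is no ∂_3, so H_2 = 0.

(K is a triangulation of the Klein bottle.)

H_0 ≅ Z,  H_1 ≅ Z ⊕ Z/2Z,  H_2 = 0.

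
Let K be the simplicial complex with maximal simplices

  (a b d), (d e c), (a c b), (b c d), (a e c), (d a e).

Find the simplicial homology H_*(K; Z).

H_0 = Z,  H_1 = 0,  H_2 = Z.

Fix the vertex order a < b < c < d < e and write every simplex with vertices in increasing order. Then dim K = 2 and the simplices of K are:

  0-simplices (5): a, b, c, d, e
  1-simplices (9): ab, ac, ad, ae, bc, bd, cd, ce, de
  2-simplices (6): abc, abd, ace, ade, bcd, cde

so the chain groups are C_0 ≅ Z^5, C_1 ≅ Z^9, C_2 ≅ Z^6.

Boundary ∂_1: C_1 → C_0 maps an edge to its endpoints' difference, ∂[p,q] = q − p. For instance
  ∂cd = d − c.
This gives a 5×9 integer matrix of rank 4; reducing to Smith normal form yields diagonal entries (1,1,1,1).

The boundary map ∂_2: C_2 → C_1 acts by ∂[p,q,r] = [q,r] − [p,r] + [p,q]. For instance
  ∂ace = ce − ae + ac,
  ∂ade = de − ae + ad.
This gives a 9×6 integer matrix of rank 5; reducing to Smith normal form yields diagonal entries (1,1,1,1,1).

Now H_k = ker ∂_k / im ∂_{k+1}, so:

  H_0: rank C_0 − rank ∂_1 = 5 − 4 = 1, and the invariant factors of ∂_1 are all 1, so H_0 ≅ Z.
  H_1: rank ker ∂_1 − rank ∂_2 = (9 − 4) − 5 = 0, and the invariant factors of ∂_2 are all 1, so H_1 ≅ 0.
  H_2: rank ker ∂_2 − rank ∂_3 = (6 − 5) − 0 = 1, and there is no ∂_3, so H_2 ≅ Z.

As a check, the Euler characteristic is 5 − 9 + 6 = 2, which agrees with 1 − 0 + 1 = 2.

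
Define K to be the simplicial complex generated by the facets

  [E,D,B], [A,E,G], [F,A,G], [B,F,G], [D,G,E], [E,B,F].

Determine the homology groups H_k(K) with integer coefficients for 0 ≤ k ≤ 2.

H_0 ≅ Z,  H_1 ≅ Z,  H_2 = 0.

Take the total order A < B < D < E < F < G on the vertex set. Then K (dimension 2) consists of the simplices:

  0-simplices (6): A, B, D, E, F, G
  1-simplices (12): AE, AF, AG, BD, BE, BF, BG, DE, DG, EF, EG, FG
  2-simplices (6): AEG, AFG, BDE, BEF, BFG, DEG

Hence C_0 ≅ Z^6, C_1 ≅ Z^12, C_2 ≅ Z^6.

Boundary ∂_1: C_1 → C_0 is given by ∂[p,q] = [q] − [p].
This gives a 6×12 integer matrix of rank 5; reducing to Smith normal form yields diagonal entries (1,1,1,1,1).

The boundary map ∂_2: C_2 → C_1 maps a triangle to the signed sum of its edges. For instance
  ∂AFG = FG − AG + AF,
  ∂DEG = EG − DG + DE.
The 12×6 boundary matrix has rank 6 and Smith normal form diag(1,1,1,1,1,1).

From H_k ≅ ker(∂_k) / im(∂_{k+1}) we obtain:

  H_0: rank C_0 − rank ∂_1 = 6 − 5 = 1, and the invariant factors of ∂_1 are all 1, so H_0 ≅ Z.
  H_1: rank ker ∂_1 − rank ∂_2 = (12 − 5) − 6 = 1, and the invariant factors of ∂_2 are all 1, so H_1 ≅ Z.
  H_2: rank ker ∂_2 − rank ∂_3 = (6 − 6) − 0 = 0, and there is no ∂_3, so H_2 ≅ 0.

As a check, the Euler characteristic is 6 − 12 + 6 = 0, which agrees with 1 − 1 + 0 = 0.
(K is a triangulation of the cylinder S^1 x I.)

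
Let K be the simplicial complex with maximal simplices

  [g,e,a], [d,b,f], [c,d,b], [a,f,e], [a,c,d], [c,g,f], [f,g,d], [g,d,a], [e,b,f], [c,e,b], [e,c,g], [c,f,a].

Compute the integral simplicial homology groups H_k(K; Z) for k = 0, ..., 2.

H_0 ≅ Z,  H_1 ≅ Z_2,  H_2 = 0.

Fix the vertex order a < b < c < d < e < f < g and write every simplex with vertices in increasing order. Then dim K = 2 and the simplices of K are:

  0-simplices (7): a, b, c, d, e, f, g
  1-simplices (18): ac, ad, ae, af, ag, bc, bd, be, bf, cd, ce, cf, cg, df, dg, ef, eg, fg
  2-simplices (12): acd, acf, adg, aef, aeg, bcd, bce, bdf, bef, ceg, cfg, dfg

Hence C_0 ≅ Z^7, C_1 ≅ Z^18, C_2 ≅ Z^12.

The boundary map ∂_1: C_1 → C_0 is given by ∂[p,q] = [q] − [p]. For instance
  ∂ad = d − a.
This gives a 7×18 integer matrix of rank 6; reducing to Smith normal form yields diagonal entries (1,1,1,1,1,1).

Boundary ∂_2: C_2 → C_1 sends each 2-simplex [p,q,r] to [q,r] − [p,r] + [p,q]. For instance
  ∂ceg = eg − cg + ce,
  ∂acd = cd − ad + ac.
As a 18×12 matrix over Z this has rank 12, with invariant factors (1,1,1,1,1,1,1,1,1,1,1,2).

Computing H_k = (kernel of ∂_k) / (image of ∂_{k+1}):

  H_0: rank C_0 − rank ∂_1 = 7 − 6 = 1, and the invariant factors of ∂_1 are all 1, so H_0 = Z.
  H_1: rank ker ∂_1 − rank ∂_2 = (18 − 6) − 12 = 0, and ∂_2 has invariant factor 2 > 1, so H_1 = Z_2.
  H_2: rank ker ∂_2 − rank ∂_3 = (12 − 12) − 0 = 0, and there is no ∂_3, so H_2 = 0.

As a check, the Euler characteristic is 7 − 18 + 12 = 1, which agrees with 1 − 0 + 0 = 1.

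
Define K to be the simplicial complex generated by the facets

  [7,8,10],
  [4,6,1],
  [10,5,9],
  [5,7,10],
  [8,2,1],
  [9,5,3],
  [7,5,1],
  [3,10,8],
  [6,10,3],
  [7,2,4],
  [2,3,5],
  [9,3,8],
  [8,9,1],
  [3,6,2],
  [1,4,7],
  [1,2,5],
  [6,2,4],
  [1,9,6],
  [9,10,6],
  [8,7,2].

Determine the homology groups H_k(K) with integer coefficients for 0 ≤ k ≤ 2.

Take the total order 1 < 2 < 3 < 4 < 5 < 6 < 7 < 8 < 9 < 10 on the vertex set. Then K (dimension 2) consists of the simplices:

  0-simplices (10): [1], [2], [3], [4], [5], [6], [7], [8], [9], [10]
  1-simplices (30): (30 of them)
  2-simplices (20): (20 of them)

Hence C_0 ≅ Z^10, C_1 ≅ Z^30, C_2 ≅ Z^20.

∂_1: C_1 → C_0 maps an edge to its endpoints' difference, ∂[p,q] = q − p.
The resulting 10×30 matrix has rank 9, and its Smith normal form has invariant factors (1,1,1,1,1,1,1,1,1).

The boundary map ∂_2: C_2 → C_1 acts by ∂[p,q,r] = [q,r] − [p,r] + [p,q]. For instance
  ∂[1,5,7] = [5,7] − [1,7] + [1,5],
  ∂[3,6,10] = [6,10] − [3,10] + [3,6].
The resulting 30×20 matrix has rank 20, and its Smith normal form has invariant factors (1,1,1,1,1,1,1,1,1,1,1,1,1,1,1,1,1,1,1,2).

Reading off H_k = ker ∂_k / im ∂_{k+1}:

  H_0: rank C_0 − rank ∂_1 = 10 − 9 = 1, and the invariant factors of ∂_1 are all 1, so H_0 ≅ Z.
  H_1: rank ker ∂_1 − rank ∂_2 = (30 − 9) − 20 = 1, and ∂_2 has invariant factor 2 > 1, so H_1 ≅ Z ⊕ Z/2.
  H_2: rank ker ∂_2 − rank ∂_3 = (20 − 20) − 0 = 0, and there is no ∂_3, so H_2 ≅ 0.

(K is a triangulation of the Klein bottle.)

H_0 ≅ Z,  H_1 ≅ Z ⊕ Z/2,  H_2 = 0.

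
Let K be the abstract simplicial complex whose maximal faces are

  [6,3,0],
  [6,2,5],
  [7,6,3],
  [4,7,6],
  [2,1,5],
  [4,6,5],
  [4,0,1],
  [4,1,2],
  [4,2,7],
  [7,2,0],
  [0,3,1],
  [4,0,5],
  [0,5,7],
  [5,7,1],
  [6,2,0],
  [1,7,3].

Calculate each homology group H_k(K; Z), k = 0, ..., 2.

Order the vertices as 0 < 1 < 2 < 3 < 4 < 5 < 6 < 7. Listing each simplex with vertices in this order, K has dimension 2 with simplices:

  0-simplices (8): [0], [1], [2], [3], [4], [5], [6], [7]
  1-simplices (24): (24 of them)
  2-simplices (16): [0,1,3], [0,1,4], [0,2,6], [0,2,7], [0,3,6], [0,4,5], [0,5,7], [1,2,4], [1,2,5], [1,3,7], [1,5,7], [2,4,7], [2,5,6], [3,6,7], [4,5,6], [4,6,7]

Hence C_0 ≅ Z^8, C_1 ≅ Z^24, C_2 ≅ Z^16.

Boundary ∂_1: C_1 → C_0 maps an edge to its endpoints' difference, ∂[p,q] = q − p.
As a 8×24 matrix over Z this has rank 7, with invariant factors (1,1,1,1,1,1,1).

The boundary map ∂_2: C_2 → C_1 sends each 2-simplex [p,q,r] to [q,r] − [p,r] + [p,q]. For instance
  ∂[1,2,4] = [2,4] − [1,4] + [1,2],
  ∂[0,1,4] = [1,4] − [0,4] + [0,1].
The 24×16 boundary matrix has rank 15 and Smith normal form diag(1,1,1,1,1,1,1,1,1,1,1,1,1,1,1).

Now H_k = ker ∂_k / im ∂_{k+1}, so:

  H_0: rank C_0 − rank ∂_1 = 8 − 7 = 1, and the invariant factors of ∂_1 are all 1, so H_0 = Z.
  H_1: rank ker ∂_1 − rank ∂_2 = (24 − 7) − 15 = 2, and the invariant factors of ∂_2 are all 1, so H_1 = Z^2.
  H_2: rank ker ∂_2 − rank ∂_3 = (16 − 15) − 0 = 1, and there is no ∂_3, so H_2 = Z.

H_0 = Z,  H_1 = Z^2,  H_2 = Z.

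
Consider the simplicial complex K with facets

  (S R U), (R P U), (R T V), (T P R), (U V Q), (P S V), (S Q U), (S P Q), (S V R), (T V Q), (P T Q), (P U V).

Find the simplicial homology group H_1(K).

H_1 = Z/2.

Fix the vertex order P < Q < R < S < T < U < V and write every simplex with vertices in increasing order. Then dim K = 2 and the simplices of K are:

  0-simplices (7): P, Q, R, S, T, U, V
  1-simplices (18): PQ, PR, PS, PT, PU, PV, QS, QT, QU, QV, RS, RT, RU, RV, SU, SV, TV, UV
  2-simplices (12): PQS, PQT, PRT, PRU, PSV, PUV, QSU, QTV, QUV, RSU, RSV, RTV

so the chain groups are C_0 ≅ Z^7, C_1 ≅ Z^18, C_2 ≅ Z^12.

Boundary ∂_1: C_1 → C_0 maps an edge to its endpoints' difference, ∂[p,q] = q − p. For instance
  ∂RS = S − R.
The 7×18 boundary matrix has rank 6 and Smith normal form diag(1,1,1,1,1,1).

The boundary map ∂_2: C_2 → C_1 sends each 2-simplex [p,q,r] to [q,r] − [p,r] + [p,q]. For instance
  ∂QUV = UV − QV + QU,
  ∂QSU = SU − QU + QS.
This gives a 18×12 integer matrix of rank 12; reducing to Smith normal form yields diagonal entries (1,1,1,1,1,1,1,1,1,1,1,2).

Computing H_k = (kernel of ∂_k) / (image of ∂_{k+1}):

  H_1: rank ker ∂_1 − rank ∂_2 = (18 − 6) − 12 = 0, and ∂_2 has invariant factor 2 > 1, so H_1 ≅ Z/2.

(K is a triangulation of the real projective plane RP^2.)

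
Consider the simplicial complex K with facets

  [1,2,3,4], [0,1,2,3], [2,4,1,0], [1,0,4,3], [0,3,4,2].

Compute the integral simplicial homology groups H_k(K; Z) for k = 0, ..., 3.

We work with the vertex ordering 0 < 1 < 2 < 3 < 4. The simplices of K, each written with vertices in increasing order, are:

  0-simplices (5): [0], [1], [2], [3], [4]
  1-simplices (10): [0,1], [0,2], [0,3], [0,4], [1,2], [1,3], [1,4], [2,3], [2,4], [3,4]
  2-simplices (10): [0,1,2], [0,1,3], [0,1,4], [0,2,3], [0,2,4], [0,3,4], [1,2,3], [1,2,4], [1,3,4], [2,3,4]
  3-simplices (5): [0,1,2,3], [0,1,2,4], [0,1,3,4], [0,2,3,4], [1,2,3,4]

giving chain groups C_0 ≅ Z^5, C_1 ≅ Z^10, C_2 ≅ Z^10, C_3 ≅ Z^5.

∂_1: C_1 → C_0 sends each edge [p,q] (with p < q) to q − p. For instance
  ∂[0,2] = [2] − [0].
The 5×10 boundary matrix has rank 4 and Smith normal form diag(1,1,1,1).

∂_2: C_2 → C_1 acts by ∂[p,q,r] = [q,r] − [p,r] + [p,q]. For instance
  ∂[0,2,4] = [2,4] − [0,4] + [0,2],
  ∂[0,1,3] = [1,3] − [0,3] + [0,1].
The 10×10 boundary matrix has rank 6 and Smith normal form diag(1,1,1,1,1,1).

∂_3: C_3 → C_2 sends each 3-simplex σ to the alternating sum Σ_i (−1)^i (σ with its i-th vertex removed). For instance
  ∂[0,1,2,4] = [1,2,4] − [0,2,4] + [0,1,4] − [0,1,2],
  ∂[0,2,3,4] = [2,3,4] − [0,3,4] + [0,2,4] − [0,2,3].
The resulting 10×5 matrix has rank 4, and its Smith normal form has invariant factors (1,1,1,1).

Computing H_k = (kernel of ∂_k) / (image of ∂_{k+1}):

  H_0: rank C_0 − rank ∂_1 = 5 − 4 = 1, and the invariant factors of ∂_1 are all 1, so H_0 ≅ Z.
  H_1: rank ker ∂_1 − rank ∂_2 = (10 − 4) − 6 = 0, and the invariant factors of ∂_2 are all 1, so H_1 ≅ 0.
  H_2: rank ker ∂_2 − rank ∂_3 = (10 − 6) − 4 = 0, and the invariant factors of ∂_3 are all 1, so H_2 ≅ 0.
  H_3: rank ker ∂_3 − rank ∂_4 = (5 − 4) − 0 = 1, and there is no ∂_4, so H_3 ≅ Z.

H_0 = Z,  H_1 = 0,  H_2 = 0,  H_3 = Z.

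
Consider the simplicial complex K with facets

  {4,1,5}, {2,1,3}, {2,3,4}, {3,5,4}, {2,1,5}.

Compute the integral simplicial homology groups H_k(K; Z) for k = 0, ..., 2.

H_0 ≅ Z,  H_1 ≅ Z,  H_2 = 0.

We work with the vertex ordering 1 < 2 < 3 < 4 < 5. The simplices of K, each written with vertices in increasing order, are:

  0-simplices (5): [1], [2], [3], [4], [5]
  1-simplices (10): [1,2], [1,3], [1,4], [1,5], [2,3], [2,4], [2,5], [3,4], [3,5], [4,5]
  2-simplices (5): [1,2,3], [1,2,5], [1,4,5], [2,3,4], [3,4,5]

giving chain groups C_0 ≅ Z^5, C_1 ≅ Z^10, C_2 ≅ Z^5.

Boundary ∂_1: C_1 → C_0 sends each edge [p,q] (with p < q) to q − p. For instance
  ∂[1,3] = [3] − [1].
This gives a 5×10 integer matrix of rank 4; reducing to Smith normal form yields diagonal entries (1,1,1,1).

Boundary ∂_2: C_2 → C_1 sends each 2-simplex [p,q,r] to [q,r] − [p,r] + [p,q]. For instance
  ∂[1,2,5] = [2,5] − [1,5] + [1,2],
  ∂[2,3,4] = [3,4] − [2,4] + [2,3].
The resulting 10×5 matrix has rank 5, and its Smith normal form has invariant factors (1,1,1,1,1).

Reading off H_k = ker ∂_k / im ∂_{k+1}:

  H_0: rank C_0 − rank ∂_1 = 5 − 4 = 1, and the invariant factors of ∂_1 are all 1, so H_0 ≅ Z.
  H_1: rank ker ∂_1 − rank ∂_2 = (10 − 4) − 5 = 1, and the invariant factors of ∂_2 are all 1, so H_1 ≅ Z.
  H_2: rank ker ∂_2 − rank ∂_3 = (5 − 5) − 0 = 0, and there is no ∂_3, so H_2 ≅ 0.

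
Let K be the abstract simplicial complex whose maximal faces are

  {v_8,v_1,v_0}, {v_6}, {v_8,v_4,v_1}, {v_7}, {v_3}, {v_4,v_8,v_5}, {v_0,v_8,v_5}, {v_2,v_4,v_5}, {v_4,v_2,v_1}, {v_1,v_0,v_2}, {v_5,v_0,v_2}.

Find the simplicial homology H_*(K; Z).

Fix the vertex order v_0 < v_1 < v_2 < v_3 < v_4 < v_5 < v_6 < v_7 < v_8 and write every simplex with vertices in increasing order. Then dim K = 2 and the simplices of K are:

  0-simplices (9): [v_0], [v_1], [v_2], [v_3], [v_4], [v_5], [v_6], [v_7], [v_8]
  1-simplices (12): [v_0,v_1], [v_0,v_2], [v_0,v_5], [v_0,v_8], [v_1,v_2], [v_1,v_4], [v_1,v_8], [v_2,v_4], [v_2,v_5], [v_4,v_5], [v_4,v_8], [v_5,v_8]
  2-simplices (8): [v_0,v_1,v_2], [v_0,v_1,v_8], [v_0,v_2,v_5], [v_0,v_5,v_8], [v_1,v_2,v_4], [v_1,v_4,v_8], [v_2,v_4,v_5], [v_4,v_5,v_8]

giving chain groups C_0 ≅ Z^9, C_1 ≅ Z^12, C_2 ≅ Z^8.

The boundary map ∂_1: C_1 → C_0 maps an edge to its endpoints' difference, ∂[p,q] = q − p.
This gives a 9×12 integer matrix of rank 5; reducing to Smith normal form yields diagonal entries (1,1,1,1,1).

The boundary map ∂_2: C_2 → C_1 sends each 2-simplex [p,q,r] to [q,r] − [p,r] + [p,q]. For instance
  ∂[v_0,v_1,v_2] = [v_1,v_2] − [v_0,v_2] + [v_0,v_1],
  ∂[v_2,v_4,v_5] = [v_4,v_5] − [v_2,v_5] + [v_2,v_4].
As a 12×8 matrix over Z this has rank 7, with invariant factors (1,1,1,1,1,1,1).

From H_k ≅ ker(∂_k) / im(∂_{k+1}) we obtain:

  H_0: rank C_0 − rank ∂_1 = 9 − 5 = 4, and the invariant factors of ∂_1 are all 1, so H_0 ≅ Z^4.
  H_1: rank ker ∂_1 − rank ∂_2 = (12 − 5) − 7 = 0, and the invariant factors of ∂_2 are all 1, so H_1 ≅ 0.
  H_2: rank ker ∂_2 − rank ∂_3 = (8 − 7) − 0 = 1, and there is no ∂_3, so H_2 ≅ Z.

As a check, the Euler characteristic is 9 − 12 + 8 = 5, which agrees with 4 − 0 + 1 = 5.

H_0 ≅ Z^4,  H_1 = 0,  H_2 ≅ Z.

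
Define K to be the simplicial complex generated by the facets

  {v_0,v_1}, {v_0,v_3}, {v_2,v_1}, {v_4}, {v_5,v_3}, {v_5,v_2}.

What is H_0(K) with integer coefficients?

H_0 = Z^2.

We work with the vertex ordering v_0 < v_1 < v_2 < v_3 < v_4 < v_5. The simplices of K, each written with vertices in increasing order, are:

  0-simplices (6): [v_0], [v_1], [v_2], [v_3], [v_4], [v_5]
  1-simplices (5): [v_0,v_1], [v_0,v_3], [v_1,v_2], [v_2,v_5], [v_3,v_5]

so the chain groups are C_0 ≅ Z^6, C_1 ≅ Z^5.

The boundary map ∂_1: C_1 → C_0 maps an edge to its endpoints' difference, ∂[p,q] = q − p. For instance
  ∂[v_0,v_3] = [v_3] − [v_0].
As a 6×5 matrix over Z this has rank 4, with invariant factors (1,1,1,1).

Reading off H_k = ker ∂_k / im ∂_{k+1}:

  H_0: rank C_0 − rank ∂_1 = 6 − 4 = 2, and the invariant factors of ∂_1 are all 1, so H_0 = Z^2.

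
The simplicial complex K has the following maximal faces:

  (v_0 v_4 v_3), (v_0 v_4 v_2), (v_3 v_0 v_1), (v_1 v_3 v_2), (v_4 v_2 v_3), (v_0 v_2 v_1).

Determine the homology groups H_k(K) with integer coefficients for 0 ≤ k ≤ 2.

H_0 ≅ Z,  H_1 = 0,  H_2 ≅ Z.

Take the total order v_0 < v_1 < v_2 < v_3 < v_4 on the vertex set. Then K (dimension 2) consists of the simplices:

  0-simplices (5): [v_0], [v_1], [v_2], [v_3], [v_4]
  1-simplices (9): [v_0,v_1], [v_0,v_2], [v_0,v_3], [v_0,v_4], [v_1,v_2], [v_1,v_3], [v_2,v_3], [v_2,v_4], [v_3,v_4]
  2-simplices (6): [v_0,v_1,v_2], [v_0,v_1,v_3], [v_0,v_2,v_4], [v_0,v_3,v_4], [v_1,v_2,v_3], [v_2,v_3,v_4]

Hence C_0 ≅ Z^5, C_1 ≅ Z^9, C_2 ≅ Z^6.

Boundary ∂_1: C_1 → C_0 is given by ∂[p,q] = [q] − [p]. For instance
  ∂[v_2,v_4] = [v_4] − [v_2].
As a 5×9 matrix over Z this has rank 4, with invariant factors (1,1,1,1).

The boundary map ∂_2: C_2 → C_1 maps a triangle to the signed sum of its edges. For instance
  ∂[v_2,v_3,v_4] = [v_3,v_4] − [v_2,v_4] + [v_2,v_3],
  ∂[v_0,v_3,v_4] = [v_3,v_4] − [v_0,v_4] + [v_0,v_3].
As a 9×6 matrix over Z this has rank 5, with invariant factors (1,1,1,1,1).

Reading off H_k = ker ∂_k / im ∂_{k+1}:

  H_0: rank C_0 − rank ∂_1 = 5 − 4 = 1, and the invariant factors of ∂_1 are all 1, so H_0 ≅ Z.
  H_1: rank ker ∂_1 − rank ∂_2 = (9 − 4) − 5 = 0, and the invariant factors of ∂_2 are all 1, so H_1 ≅ 0.
  H_2: rank ker ∂_2 − rank ∂_3 = (6 − 5) − 0 = 1, and there is no ∂_3, so H_2 ≅ Z.

(K is a triangulation of the 2-sphere S^2.)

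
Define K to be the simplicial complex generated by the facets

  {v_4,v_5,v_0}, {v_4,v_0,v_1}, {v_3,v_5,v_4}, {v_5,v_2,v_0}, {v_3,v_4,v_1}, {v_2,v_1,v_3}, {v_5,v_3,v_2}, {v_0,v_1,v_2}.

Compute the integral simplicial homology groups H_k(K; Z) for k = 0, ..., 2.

K has 6 vertices, 12 edges, 8 triangles.
rank ∂_0 = 0, rank ∂_1 = 5 ⇒ b_0 = 6 − 0 − 5 = 1; all invariant factors of ∂_1 are 1 so no torsion. So H_0 = Z.
rank ∂_1 = 5, rank ∂_2 = 7 ⇒ b_1 = 12 − 5 − 7 = 0; all invariant factors of ∂_2 are 1 so no torsion. So H_1 = 0.
rank ∂_2 = 7, rank ∂_3 = 0 ⇒ b_2 = 8 − 7 − 0 = 1. So H_2 = Z.

H_0 ≅ Z,  H_1 = 0,  H_2 ≅ Z.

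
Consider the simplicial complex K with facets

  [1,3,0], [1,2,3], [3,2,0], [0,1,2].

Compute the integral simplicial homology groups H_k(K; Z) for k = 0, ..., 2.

H_0 ≅ Z,  H_1 = 0,  H_2 ≅ Z.

Take the total order 0 < 1 < 2 < 3 on the vertex set. Then K (dimension 2) consists of the simplices:

  0-simplices (4): [0], [1], [2], [3]
  1-simplices (6): [0,1], [0,2], [0,3], [1,2], [1,3], [2,3]
  2-simplices (4): [0,1,2], [0,1,3], [0,2,3], [1,2,3]

giving chain groups C_0 ≅ Z^4, C_1 ≅ Z^6, C_2 ≅ Z^4.

The boundary map ∂_1: C_1 → C_0 is given by ∂[p,q] = [q] − [p]. For instance
  ∂[1,3] = [3] − [1].
This gives a 4×6 integer matrix of rank 3; reducing to Smith normal form yields diagonal entries (1,1,1).

∂_2: C_2 → C_1 maps a triangle to the signed sum of its edges. For instance
  ∂[0,2,3] = [2,3] − [0,3] + [0,2],
  ∂[0,1,2] = [1,2] − [0,2] + [0,1].
The 6×4 boundary matrix has rank 3 and Smith normal form diag(1,1,1).

From H_k ≅ ker(∂_k) / im(∂_{k+1}) we obtain:

  H_0: rank C_0 − rank ∂_1 = 4 − 3 = 1, and the invariant factors of ∂_1 are all 1, so H_0 ≅ Z.
  H_1: rank ker ∂_1 − rank ∂_2 = (6 − 3) − 3 = 0, and the invariant factors of ∂_2 are all 1, so H_1 ≅ 0.
  H_2: rank ker ∂_2 − rank ∂_3 = (4 − 3) − 0 = 1, and there is no ∂_3, so H_2 ≅ Z.

(K is a triangulation of the 2-sphere S^2.)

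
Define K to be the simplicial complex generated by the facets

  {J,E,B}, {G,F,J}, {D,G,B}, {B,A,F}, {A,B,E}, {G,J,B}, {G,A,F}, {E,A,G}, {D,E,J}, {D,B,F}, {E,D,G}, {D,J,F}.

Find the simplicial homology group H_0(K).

H_0 = Z.

Take the total order A < B < D < E < F < G < J on the vertex set. Then K (dimension 2) consists of the simplices:

  0-simplices (7): A, B, D, E, F, G, J
  1-simplices (18): AB, AE, AF, AG, BD, BE, BF, BG, BJ, DE, DF, DG, DJ, EG, EJ, FG, FJ, GJ
  2-simplices (12): ABE, ABF, AEG, AFG, BDF, BDG, BEJ, BGJ, DEG, DEJ, DFJ, FGJ

Hence C_0 ≅ Z^7, C_1 ≅ Z^18, C_2 ≅ Z^12.

∂_1: C_1 → C_0 is given by ∂[p,q] = [q] − [p].
The resulting 7×18 matrix has rank 6, and its Smith normal form has invariant factors (1,1,1,1,1,1).

Boundary ∂_2: C_2 → C_1 acts by ∂[p,q,r] = [q,r] − [p,r] + [p,q]. For instance
  ∂ABF = BF − AF + AB,
  ∂FGJ = GJ − FJ + FG.
This gives a 18×12 integer matrix of rank 12; reducing to Smith normal form yields diagonal entries (1,1,1,1,1,1,1,1,1,1,1,2).

Now H_k = ker ∂_k / im ∂_{k+1}, so:

  H_0: rank C_0 − rank ∂_1 = 7 − 6 = 1, and the invariant factors of ∂_1 are all 1, so H_0 ≅ Z.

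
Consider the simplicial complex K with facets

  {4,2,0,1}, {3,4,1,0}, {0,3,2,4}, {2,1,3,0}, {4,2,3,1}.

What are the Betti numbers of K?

Fix the vertex order 0 < 1 < 2 < 3 < 4 and write every simplex with vertices in increasing order. Then dim K = 3 and the simplices of K are:

  0-simplices (5): [0], [1], [2], [3], [4]
  1-simplices (10): [0,1], [0,2], [0,3], [0,4], [1,2], [1,3], [1,4], [2,3], [2,4], [3,4]
  2-simplices (10): [0,1,2], [0,1,3], [0,1,4], [0,2,3], [0,2,4], [0,3,4], [1,2,3], [1,2,4], [1,3,4], [2,3,4]
  3-simplices (5): [0,1,2,3], [0,1,2,4], [0,1,3,4], [0,2,3,4], [1,2,3,4]

so the chain groups are C_0 ≅ Z^5, C_1 ≅ Z^10, C_2 ≅ Z^10, C_3 ≅ Z^5.

Boundary ∂_1: C_1 → C_0 is given by ∂[p,q] = [q] − [p].
The 5×10 boundary matrix has rank 4 and Smith normal form diag(1,1,1,1).

Boundary ∂_2: C_2 → C_1 sends each 2-simplex [p,q,r] to [q,r] − [p,r] + [p,q]. For instance
  ∂[1,2,4] = [2,4] − [1,4] + [1,2],
  ∂[0,2,4] = [2,4] − [0,4] + [0,2].
This gives a 10×10 integer matrix of rank 6; reducing to Smith normal form yields diagonal entries (1,1,1,1,1,1).

Boundary ∂_3: C_3 → C_2 sends each 3-simplex σ to the alternating sum Σ_i (−1)^i (σ with its i-th vertex removed). For instance
  ∂[0,1,3,4] = [1,3,4] − [0,3,4] + [0,1,4] − [0,1,3],
  ∂[1,2,3,4] = [2,3,4] − [1,3,4] + [1,2,4] − [1,2,3].
The 10×5 boundary matrix has rank 4 and Smith normal form diag(1,1,1,1).

Reading off H_k = ker ∂_k / im ∂_{k+1}:

  H_0: rank C_0 − rank ∂_1 = 5 − 4 = 1, and the invariant factors of ∂_1 are all 1, so H_0 = Z.
  H_1: rank ker ∂_1 − rank ∂_2 = (10 − 4) − 6 = 0, and the invariant factors of ∂_2 are all 1, so H_1 = 0.
  H_2: rank ker ∂_2 − rank ∂_3 = (10 − 6) − 4 = 0, and the invariant factors of ∂_3 are all 1, so H_2 = 0.
  H_3: rank ker ∂_3 − rank ∂_4 = (5 − 4) − 0 = 1, and there is no ∂_4, so H_3 = Z.

Hence the Betti numbers are b_0 = 1, b_1 = 0, b_2 = 0, b_3 = 1.

b_0 = 1, b_1 = 0, b_2 = 0, b_3 = 1.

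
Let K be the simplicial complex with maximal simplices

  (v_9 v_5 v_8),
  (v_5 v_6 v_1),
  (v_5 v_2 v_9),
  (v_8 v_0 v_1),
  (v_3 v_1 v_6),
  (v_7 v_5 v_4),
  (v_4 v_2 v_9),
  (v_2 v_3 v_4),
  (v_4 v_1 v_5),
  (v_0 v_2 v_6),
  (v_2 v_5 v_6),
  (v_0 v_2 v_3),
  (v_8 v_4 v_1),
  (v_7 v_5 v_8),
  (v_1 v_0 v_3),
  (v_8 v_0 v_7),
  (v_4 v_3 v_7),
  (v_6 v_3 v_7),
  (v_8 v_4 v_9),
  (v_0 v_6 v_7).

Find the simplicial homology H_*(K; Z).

Fix the vertex order v_0 < v_1 < v_2 < v_3 < v_4 < v_5 < v_6 < v_7 < v_8 < v_9 and write every simplex with vertices in increasing order. Then dim K = 2 and the simplices of K are:

  0-simplices (10): [v_0], [v_1], [v_2], [v_3], [v_4], [v_5], [v_6], [v_7], [v_8], [v_9]
  1-simplices (30): (30 of them)
  2-simplices (20): (20 of them)

so the chain groups are C_0 ≅ Z^10, C_1 ≅ Z^30, C_2 ≅ Z^20.

Boundary ∂_1: C_1 → C_0 sends each edge [p,q] (with p < q) to q − p. For instance
  ∂[v_4,v_8] = [v_8] − [v_4].
The 10×30 boundary matrix has rank 9 and Smith normal form diag(1,1,1,1,1,1,1,1,1).

∂_2: C_2 → C_1 acts by ∂[p,q,r] = [q,r] − [p,r] + [p,q]. For instance
  ∂[v_2,v_5,v_9] = [v_5,v_9] − [v_2,v_9] + [v_2,v_5],
  ∂[v_2,v_4,v_9] = [v_4,v_9] − [v_2,v_9] + [v_2,v_4].
This gives a 30×20 integer matrix of rank 20; reducing to Smith normal form yields diagonal entries (1,1,1,1,1,1,1,1,1,1,1,1,1,1,1,1,1,1,1,2).

Computing H_k = (kernel of ∂_k) / (image of ∂_{k+1}):

  H_0: rank C_0 − rank ∂_1 = 10 − 9 = 1, and the invariant factors of ∂_1 are all 1, so H_0 ≅ Z.
  H_1: rank ker ∂_1 − rank ∂_2 = (30 − 9) − 20 = 1, and ∂_2 has invariant factor 2 > 1, so H_1 ≅ Z × Z/2.
  H_2: rank ker ∂_2 − rank ∂_3 = (20 − 20) − 0 = 0, and there is no ∂_3, so H_2 ≅ 0.

H_0 ≅ Z,  H_1 ≅ Z × Z/2,  H_2 = 0.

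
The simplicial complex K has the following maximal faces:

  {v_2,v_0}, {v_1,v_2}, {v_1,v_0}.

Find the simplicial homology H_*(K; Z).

We work with the vertex ordering v_0 < v_1 < v_2. The simplices of K, each written with vertices in increasing order, are:

  0-simplices (3): [v_0], [v_1], [v_2]
  1-simplices (3): [v_0,v_1], [v_0,v_2], [v_1,v_2]

Hence C_0 ≅ Z^3, C_1 ≅ Z^3.

Boundary ∂_1: C_1 → C_0 is given by ∂[p,q] = [q] − [p]. For instance
  ∂[v_0,v_2] = [v_2] − [v_0].
As a 3×3 matrix over Z this has rank 2, with invariant factors (1,1).

Reading off H_k = ker ∂_k / im ∂_{k+1}:

  H_0: rank C_0 − rank ∂_1 = 3 − 2 = 1, and the invariant factors of ∂_1 are all 1, so H_0 ≅ Z.
  H_1: rank ker ∂_1 − rank ∂_2 = (3 − 2) − 0 = 1, and there is no ∂_2, so H_1 ≅ Z.

As a check, the Euler characteristic is 3 − 3 = 0, which agrees with 1 − 1 = 0.

H_0 ≅ Z,  H_1 ≅ Z.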